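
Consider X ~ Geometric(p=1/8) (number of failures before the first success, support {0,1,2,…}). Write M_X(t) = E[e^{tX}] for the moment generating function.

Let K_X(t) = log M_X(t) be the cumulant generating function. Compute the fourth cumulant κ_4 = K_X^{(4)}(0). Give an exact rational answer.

κ_4 = K′′′′(0) = 18872

M_X(t) = 1/(8*(1 - 7*e^(t)/8))
K_X(t) = log M_X(t) = -log(1 - 7*e^(t)/8) - 3*log(2)
K′(t) = -7*e^(t)/(7*e^(t) - 8)
K′′(t) = 56*e^(t)/(49*e^(2*t) - 112*e^(t) + 64)
K′′′(t) = (-392*e^(2*t) - 448*e^(t))/(343*e^(3*t) - 1176*e^(2*t) + 1344*e^(t) - 512)
K′′′′(t) = (2744*e^(3*t) + 12544*e^(2*t) + 3584*e^(t))/(2401*e^(4*t) - 10976*e^(3*t) + 18816*e^(2*t) - 14336*e^(t) + 4096)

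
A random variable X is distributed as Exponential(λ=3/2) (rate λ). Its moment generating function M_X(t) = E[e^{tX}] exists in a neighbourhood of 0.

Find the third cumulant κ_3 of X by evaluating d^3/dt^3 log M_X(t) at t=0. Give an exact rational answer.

κ_3 = D^3[K](0) = 16/27

M_X(t) = 3/(2*(3/2 - t))
K_X(t) = log M_X(t) = -log(3/2 - t) - log(2) + log(3)
D^3[K](t) = -16/(8*t^3 - 36*t^2 + 54*t - 27)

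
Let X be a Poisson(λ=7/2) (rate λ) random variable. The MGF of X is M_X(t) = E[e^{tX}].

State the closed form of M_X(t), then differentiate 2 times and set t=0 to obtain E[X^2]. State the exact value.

E[X^2] = d^2M/dt^2 |_{t=0} = 63/4

M_X(t) = e^(7*e^(t)/2 - 7/2)
dM/dt = 7*e^(-7/2)*e^(t)*e^(7*e^(t)/2)/2
d^2M/dt^2 = (49*e^(2*t)*e^(7*e^(t)/2) + 14*e^(t)*e^(7*e^(t)/2))*e^(-7/2)/4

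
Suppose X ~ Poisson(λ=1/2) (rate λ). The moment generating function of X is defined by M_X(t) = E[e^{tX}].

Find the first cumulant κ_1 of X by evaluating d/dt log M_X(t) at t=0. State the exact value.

M_X(t) = e^(e^(t)/2 - 1/2)
K_X(t) = log M_X(t) = e^(t)/2 - 1/2
K′(t) = e^(t)/2

κ_1 = K′(0) = 1/2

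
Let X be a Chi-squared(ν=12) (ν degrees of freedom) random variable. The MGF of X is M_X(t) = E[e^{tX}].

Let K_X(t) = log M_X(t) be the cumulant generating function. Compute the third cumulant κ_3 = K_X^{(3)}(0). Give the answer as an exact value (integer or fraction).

M_X(t) = (1 - 2*t)^(-6)
K_X(t) = log M_X(t) = -6*log(1 - 2*t)
K′(t) = -12/(2*t - 1)
K′′(t) = 24/(4*t^2 - 4*t + 1)
K′′′(t) = -96/(8*t^3 - 12*t^2 + 6*t - 1)

κ_3 = K′′′(0) = 96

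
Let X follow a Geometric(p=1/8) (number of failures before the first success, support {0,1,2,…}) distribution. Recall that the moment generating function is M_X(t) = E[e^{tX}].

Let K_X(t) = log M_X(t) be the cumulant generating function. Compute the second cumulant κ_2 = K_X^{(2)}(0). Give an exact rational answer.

M_X(t) = 1/(8*(1 - 7*e^(t)/8))
K_X(t) = log M_X(t) = -log(1 - 7*e^(t)/8) - 3*log(2)
dK/dt = -7*e^(t)/(7*e^(t) - 8)
d^2K/dt^2 = 56*e^(t)/(49*e^(2*t) - 112*e^(t) + 64)

κ_2 = d^2K/dt^2 |_{t=0} = 56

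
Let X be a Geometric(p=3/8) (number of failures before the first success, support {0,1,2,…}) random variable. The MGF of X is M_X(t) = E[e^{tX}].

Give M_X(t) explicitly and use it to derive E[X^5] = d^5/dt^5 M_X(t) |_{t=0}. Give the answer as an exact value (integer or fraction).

E[X^5] = D^5[M](0) = 338135/81

M_X(t) = 3/(8*(1 - 5*e^(t)/8))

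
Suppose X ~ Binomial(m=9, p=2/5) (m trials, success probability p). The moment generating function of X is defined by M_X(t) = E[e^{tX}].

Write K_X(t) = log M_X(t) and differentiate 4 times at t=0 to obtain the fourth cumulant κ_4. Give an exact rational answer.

M_X(t) = (2*e^(t)/5 + 3/5)^9
K_X(t) = log M_X(t) = 9*log(2*e^(t)/5 + 3/5)
dK/dt = 18*e^(t)/(2*e^(t) + 3)
d^2K/dt^2 = 54*e^(t)/(4*e^(2*t) + 12*e^(t) + 9)
d^3K/dt^3 = (-108*e^(2*t) + 162*e^(t))/(8*e^(3*t) + 36*e^(2*t) + 54*e^(t) + 27)
d^4K/dt^4 = (216*e^(3*t) - 1296*e^(2*t) + 486*e^(t))/(16*e^(4*t) + 96*e^(3*t) + 216*e^(2*t) + 216*e^(t) + 81)

κ_4 = d^4K/dt^4 |_{t=0} = -594/625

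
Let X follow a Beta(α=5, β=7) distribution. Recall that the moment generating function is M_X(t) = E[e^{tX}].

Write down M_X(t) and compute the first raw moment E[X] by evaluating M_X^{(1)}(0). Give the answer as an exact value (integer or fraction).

M_X(t) = ₁F₁(5; 12; t)
dM/dt = 5*₁F₁(6; 13; t)/12

E[X] = dM/dt |_{t=0} = 5/12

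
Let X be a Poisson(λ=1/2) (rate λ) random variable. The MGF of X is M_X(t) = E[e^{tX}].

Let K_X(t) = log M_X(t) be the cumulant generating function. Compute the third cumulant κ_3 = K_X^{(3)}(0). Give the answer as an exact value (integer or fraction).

M_X(t) = e^(e^(t)/2 - 1/2)
K_X(t) = log M_X(t) = e^(t)/2 - 1/2
K^(3)(t) = e^(t)/2

κ_3 = K^(3)(0) = 1/2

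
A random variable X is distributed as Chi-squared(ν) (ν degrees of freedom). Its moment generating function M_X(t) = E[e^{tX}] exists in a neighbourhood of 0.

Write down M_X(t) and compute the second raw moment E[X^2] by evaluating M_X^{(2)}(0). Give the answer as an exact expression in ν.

M_X(t) = (1 - 2*t)^(-ν/2)
M′(t) = -ν/(2*t*(1 - 2*t)^(ν/2) - (1 - 2*t)^(ν/2))
M′′(t) = (ν^2 + 2*ν)/(4*t^2*(1 - 2*t)^(ν/2) - 4*t*(1 - 2*t)^(ν/2) + (1 - 2*t)^(ν/2))

E[X^2] = M′′(0) = ν*(ν + 2)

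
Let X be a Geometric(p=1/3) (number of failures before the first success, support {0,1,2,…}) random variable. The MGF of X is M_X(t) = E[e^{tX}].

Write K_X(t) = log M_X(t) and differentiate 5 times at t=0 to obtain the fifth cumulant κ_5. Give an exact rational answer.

M_X(t) = 1/(3*(1 - 2*e^(t)/3))
K_X(t) = log M_X(t) = -log(1 - 2*e^(t)/3) - log(3)
D^5[K](t) = (-48*e^(4*t) - 792*e^(3*t) - 1188*e^(2*t) - 162*e^(t))/(32*e^(5*t) - 240*e^(4*t) + 720*e^(3*t) - 1080*e^(2*t) + 810*e^(t) - 243)

κ_5 = D^5[K](0) = 2190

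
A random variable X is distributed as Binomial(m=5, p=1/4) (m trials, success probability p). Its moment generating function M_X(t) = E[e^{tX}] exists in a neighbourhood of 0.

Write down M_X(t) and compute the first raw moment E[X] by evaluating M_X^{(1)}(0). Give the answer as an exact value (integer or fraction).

E[X] = M^(1)(0) = 5/4

M_X(t) = (e^(t)/4 + 3/4)^5
M^(1)(t) = 5*e^(5*t)/1024 + 15*e^(4*t)/256 + 135*e^(3*t)/512 + 135*e^(2*t)/256 + 405*e^(t)/1024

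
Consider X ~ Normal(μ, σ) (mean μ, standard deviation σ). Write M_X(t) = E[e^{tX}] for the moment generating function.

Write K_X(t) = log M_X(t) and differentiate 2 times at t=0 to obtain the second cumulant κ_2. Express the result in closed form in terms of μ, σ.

M_X(t) = e^(μ*t + σ^2*t^2/2)
K_X(t) = log M_X(t) = μ*t + σ^2*t^2/2
K′(t) = μ + σ^2*t
K′′(t) = σ^2

κ_2 = K′′(0) = σ^2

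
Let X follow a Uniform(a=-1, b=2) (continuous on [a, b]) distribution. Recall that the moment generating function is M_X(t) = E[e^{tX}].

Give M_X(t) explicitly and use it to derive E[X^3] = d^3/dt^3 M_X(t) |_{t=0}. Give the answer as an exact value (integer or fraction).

M_X(t) = (e^(2*t) - e^(-t))/(3*t)
M^(3)(t) = (8*t^3*e^(3*t) + t^3 - 12*t^2*e^(3*t) + 3*t^2 + 12*t*e^(3*t) + 6*t - 6*e^(3*t) + 6)*e^(-t)/(3*t^4)

E[X^3] = M^(3)(0) = 5/4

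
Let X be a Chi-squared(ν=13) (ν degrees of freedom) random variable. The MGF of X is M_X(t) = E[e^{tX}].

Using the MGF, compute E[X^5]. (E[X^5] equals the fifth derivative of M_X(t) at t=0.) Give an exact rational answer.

E[X^5] = M′′′′′(0) = 1322685

M_X(t) = (1 - 2*t)^(-13/2)
M′(t) = -13/(128*t^7*√(1 - 2*t) - 448*t^6*√(1 - 2*t) + 672*t^5*√(1 - 2*t) - 560*t^4*√(1 - 2*t) + 280*t^3*√(1 - 2*t) - 84*t^2*√(1 - 2*t) + 14*t*√(1 - 2*t) - √(1 - 2*t))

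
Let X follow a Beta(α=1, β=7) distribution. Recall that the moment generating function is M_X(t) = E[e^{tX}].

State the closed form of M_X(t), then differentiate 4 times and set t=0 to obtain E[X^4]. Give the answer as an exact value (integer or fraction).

M_X(t) = ₁F₁(1; 8; t)
M′(t) = ₁F₁(2; 9; t)/8
M′′(t) = ₁F₁(3; 10; t)/36
M′′′(t) = ₁F₁(4; 11; t)/120
M′′′′(t) = ₁F₁(5; 12; t)/330

E[X^4] = M′′′′(0) = 1/330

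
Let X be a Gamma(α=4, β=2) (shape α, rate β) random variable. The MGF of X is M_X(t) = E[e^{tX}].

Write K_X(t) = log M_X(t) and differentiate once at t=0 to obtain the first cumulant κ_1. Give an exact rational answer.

κ_1 = dK/dt |_{t=0} = 2

M_X(t) = 16/(2 - t)^4
K_X(t) = log M_X(t) = -4*log(2 - t) + 4*log(2)
dK/dt = -4/(t - 2)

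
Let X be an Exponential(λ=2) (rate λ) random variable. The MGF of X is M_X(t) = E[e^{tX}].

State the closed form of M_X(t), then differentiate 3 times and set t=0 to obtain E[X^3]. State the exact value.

M_X(t) = 2/(2 - t)
D^3[M](t) = 12/(t^4 - 8*t^3 + 24*t^2 - 32*t + 16)

E[X^3] = D^3[M](0) = 3/4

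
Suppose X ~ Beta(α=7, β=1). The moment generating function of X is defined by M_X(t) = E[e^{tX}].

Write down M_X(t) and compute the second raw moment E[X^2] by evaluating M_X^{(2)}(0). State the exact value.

M_X(t) = ₁F₁(7; 8; t)
M′(t) = 7*₁F₁(8; 9; t)/8
M′′(t) = 7*₁F₁(9; 10; t)/9

E[X^2] = M′′(0) = 7/9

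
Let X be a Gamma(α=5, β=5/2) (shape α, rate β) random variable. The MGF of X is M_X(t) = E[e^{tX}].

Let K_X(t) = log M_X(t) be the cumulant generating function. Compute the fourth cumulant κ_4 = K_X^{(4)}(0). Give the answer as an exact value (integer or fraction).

κ_4 = K′′′′(0) = 96/125

M_X(t) = 3125/(32*(5/2 - t)^5)
K_X(t) = log M_X(t) = -5*log(5/2 - t) - 5*log(2) + 5*log(5)
K′(t) = -10/(2*t - 5)
K′′(t) = 20/(4*t^2 - 20*t + 25)
K′′′(t) = -80/(8*t^3 - 60*t^2 + 150*t - 125)
K′′′′(t) = 480/(16*t^4 - 160*t^3 + 600*t^2 - 1000*t + 625)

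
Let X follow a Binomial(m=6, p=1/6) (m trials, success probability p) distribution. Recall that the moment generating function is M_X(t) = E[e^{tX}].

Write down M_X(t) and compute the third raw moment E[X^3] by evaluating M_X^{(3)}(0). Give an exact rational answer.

E[X^3] = D^3[M](0) = 73/18

M_X(t) = (e^(t)/6 + 5/6)^6
D^3[M](t) = e^(6*t)/216 + 625*e^(5*t)/7776 + 125*e^(4*t)/243 + 625*e^(3*t)/432 + 3125*e^(2*t)/1944 + 3125*e^(t)/7776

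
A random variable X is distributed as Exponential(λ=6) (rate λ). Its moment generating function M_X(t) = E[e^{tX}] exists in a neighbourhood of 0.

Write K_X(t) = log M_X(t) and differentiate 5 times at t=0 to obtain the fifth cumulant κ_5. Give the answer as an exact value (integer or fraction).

M_X(t) = 6/(6 - t)
K_X(t) = log M_X(t) = -log(6 - t) + log(6)
D^5[K](t) = -24/(t^5 - 30*t^4 + 360*t^3 - 2160*t^2 + 6480*t - 7776)

κ_5 = D^5[K](0) = 1/324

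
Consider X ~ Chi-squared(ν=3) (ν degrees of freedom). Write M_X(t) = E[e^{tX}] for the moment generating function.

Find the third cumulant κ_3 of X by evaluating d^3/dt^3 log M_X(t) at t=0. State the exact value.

κ_3 = d^3K/dt^3 |_{t=0} = 24

M_X(t) = (1 - 2*t)^(-3/2)
K_X(t) = log M_X(t) = -3*log(1 - 2*t)/2
dK/dt = -3/(2*t - 1)
d^2K/dt^2 = 6/(4*t^2 - 4*t + 1)
d^3K/dt^3 = -24/(8*t^3 - 12*t^2 + 6*t - 1)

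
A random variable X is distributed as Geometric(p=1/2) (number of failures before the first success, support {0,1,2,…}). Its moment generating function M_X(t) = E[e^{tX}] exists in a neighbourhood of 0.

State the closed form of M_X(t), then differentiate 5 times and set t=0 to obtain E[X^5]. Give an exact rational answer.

E[X^5] = d^5M/dt^5 |_{t=0} = 541

M_X(t) = 1/(2*(1 - e^(t)/2))
dM/dt = e^(t)/(e^(2*t) - 4*e^(t) + 4)
d^2M/dt^2 = (-e^(2*t) - 2*e^(t))/(e^(3*t) - 6*e^(2*t) + 12*e^(t) - 8)
d^3M/dt^3 = (e^(3*t) + 8*e^(2*t) + 4*e^(t))/(e^(4*t) - 8*e^(3*t) + 24*e^(2*t) - 32*e^(t) + 16)
d^4M/dt^4 = (-e^(4*t) - 22*e^(3*t) - 44*e^(2*t) - 8*e^(t))/(e^(5*t) - 10*e^(4*t) + 40*e^(3*t) - 80*e^(2*t) + 80*e^(t) - 32)
d^5M/dt^5 = (e^(5*t) + 52*e^(4*t) + 264*e^(3*t) + 208*e^(2*t) + 16*e^(t))/(e^(6*t) - 12*e^(5*t) + 60*e^(4*t) - 160*e^(3*t) + 240*e^(2*t) - 192*e^(t) + 64)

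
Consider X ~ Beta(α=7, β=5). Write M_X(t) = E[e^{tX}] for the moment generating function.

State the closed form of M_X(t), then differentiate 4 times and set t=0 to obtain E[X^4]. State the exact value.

E[X^4] = M′′′′(0) = 2/13

M_X(t) = ₁F₁(7; 12; t)
M′(t) = 7*₁F₁(8; 13; t)/12
M′′(t) = 14*₁F₁(9; 14; t)/39
M′′′(t) = 3*₁F₁(10; 15; t)/13
M′′′′(t) = 2*₁F₁(11; 16; t)/13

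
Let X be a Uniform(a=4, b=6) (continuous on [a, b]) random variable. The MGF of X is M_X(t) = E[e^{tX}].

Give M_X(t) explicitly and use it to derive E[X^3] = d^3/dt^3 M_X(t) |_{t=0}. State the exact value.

M_X(t) = (e^(6*t) - e^(4*t))/(2*t)
D^3[M](t) = (108*t^3*e^(6*t) - 32*t^3*e^(4*t) - 54*t^2*e^(6*t) + 24*t^2*e^(4*t) + 18*t*e^(6*t) - 12*t*e^(4*t) - 3*e^(6*t) + 3*e^(4*t))/t^4

E[X^3] = D^3[M](0) = 130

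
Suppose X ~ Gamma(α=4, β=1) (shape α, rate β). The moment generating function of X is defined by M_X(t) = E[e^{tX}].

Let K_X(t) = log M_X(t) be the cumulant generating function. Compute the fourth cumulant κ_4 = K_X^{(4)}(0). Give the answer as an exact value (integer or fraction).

M_X(t) = (1 - t)^(-4)
K_X(t) = log M_X(t) = -4*log(1 - t)
D^4[K](t) = 24/(t^4 - 4*t^3 + 6*t^2 - 4*t + 1)

κ_4 = D^4[K](0) = 24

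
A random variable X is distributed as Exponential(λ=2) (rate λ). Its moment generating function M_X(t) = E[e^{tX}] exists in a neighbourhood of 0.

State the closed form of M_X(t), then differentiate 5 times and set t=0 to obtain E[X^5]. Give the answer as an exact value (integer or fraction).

E[X^5] = M′′′′′(0) = 15/4

M_X(t) = 2/(2 - t)
M′(t) = 2/(t^2 - 4*t + 4)
M′′(t) = -4/(t^3 - 6*t^2 + 12*t - 8)
M′′′(t) = 12/(t^4 - 8*t^3 + 24*t^2 - 32*t + 16)
M′′′′(t) = -48/(t^5 - 10*t^4 + 40*t^3 - 80*t^2 + 80*t - 32)
M′′′′′(t) = 240/(t^6 - 12*t^5 + 60*t^4 - 160*t^3 + 240*t^2 - 192*t + 64)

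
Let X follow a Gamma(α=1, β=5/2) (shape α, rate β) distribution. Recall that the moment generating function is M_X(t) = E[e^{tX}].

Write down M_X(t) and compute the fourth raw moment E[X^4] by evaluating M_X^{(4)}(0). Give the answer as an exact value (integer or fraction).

M_X(t) = 5/(2*(5/2 - t))
D^4[M](t) = -1920/(32*t^5 - 400*t^4 + 2000*t^3 - 5000*t^2 + 6250*t - 3125)

E[X^4] = D^4[M](0) = 384/625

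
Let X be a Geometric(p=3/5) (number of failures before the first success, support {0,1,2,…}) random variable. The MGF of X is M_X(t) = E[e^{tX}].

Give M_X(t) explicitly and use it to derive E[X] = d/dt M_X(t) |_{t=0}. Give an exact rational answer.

E[X] = M′(0) = 2/3

M_X(t) = 3/(5*(1 - 2*e^(t)/5))
M′(t) = 6*e^(t)/(4*e^(2*t) - 20*e^(t) + 25)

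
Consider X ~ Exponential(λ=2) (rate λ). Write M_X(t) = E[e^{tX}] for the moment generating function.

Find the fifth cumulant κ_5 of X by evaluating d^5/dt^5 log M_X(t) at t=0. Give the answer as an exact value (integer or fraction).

κ_5 = d^5K/dt^5 |_{t=0} = 3/4

M_X(t) = 2/(2 - t)
K_X(t) = log M_X(t) = -log(2 - t) + log(2)
dK/dt = -1/(t - 2)
d^2K/dt^2 = 1/(t^2 - 4*t + 4)
d^3K/dt^3 = -2/(t^3 - 6*t^2 + 12*t - 8)
d^4K/dt^4 = 6/(t^4 - 8*t^3 + 24*t^2 - 32*t + 16)
d^5K/dt^5 = -24/(t^5 - 10*t^4 + 40*t^3 - 80*t^2 + 80*t - 32)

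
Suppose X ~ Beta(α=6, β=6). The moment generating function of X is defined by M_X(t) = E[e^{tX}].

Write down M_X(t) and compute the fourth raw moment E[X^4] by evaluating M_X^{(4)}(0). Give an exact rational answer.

E[X^4] = D^4[M](0) = 6/65

M_X(t) = ₁F₁(6; 12; t)
D^4[M](t) = 6*₁F₁(10; 16; t)/65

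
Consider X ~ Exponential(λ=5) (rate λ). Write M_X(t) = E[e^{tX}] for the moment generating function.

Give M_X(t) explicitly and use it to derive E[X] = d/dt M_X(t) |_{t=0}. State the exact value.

E[X] = dM/dt |_{t=0} = 1/5

M_X(t) = 5/(5 - t)
dM/dt = 5/(t^2 - 10*t + 25)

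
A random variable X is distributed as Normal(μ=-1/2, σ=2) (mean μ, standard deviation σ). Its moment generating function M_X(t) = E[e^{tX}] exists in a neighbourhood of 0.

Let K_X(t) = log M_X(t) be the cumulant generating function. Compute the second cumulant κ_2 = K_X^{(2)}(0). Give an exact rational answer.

M_X(t) = e^(2*t^2 - t/2)
K_X(t) = log M_X(t) = 2*t^2 - t/2
dK/dt = 4*t - 1/2
d^2K/dt^2 = 4

κ_2 = d^2K/dt^2 |_{t=0} = 4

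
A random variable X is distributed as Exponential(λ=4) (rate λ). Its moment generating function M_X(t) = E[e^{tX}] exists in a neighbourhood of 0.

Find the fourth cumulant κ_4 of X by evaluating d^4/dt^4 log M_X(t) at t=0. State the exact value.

M_X(t) = 4/(4 - t)
K_X(t) = log M_X(t) = -log(4 - t) + 2*log(2)
K^(4)(t) = 6/(t^4 - 16*t^3 + 96*t^2 - 256*t + 256)

κ_4 = K^(4)(0) = 3/128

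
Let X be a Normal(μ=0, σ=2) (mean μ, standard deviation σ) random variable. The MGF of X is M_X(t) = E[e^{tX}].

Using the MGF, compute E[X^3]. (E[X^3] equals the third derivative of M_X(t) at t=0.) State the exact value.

E[X^3] = d^3M/dt^3 |_{t=0} = 0

M_X(t) = e^(2*t^2)
dM/dt = 4*t*e^(2*t^2)
d^2M/dt^2 = 16*t^2*e^(2*t^2) + 4*e^(2*t^2)
d^3M/dt^3 = 64*t^3*e^(2*t^2) + 48*t*e^(2*t^2)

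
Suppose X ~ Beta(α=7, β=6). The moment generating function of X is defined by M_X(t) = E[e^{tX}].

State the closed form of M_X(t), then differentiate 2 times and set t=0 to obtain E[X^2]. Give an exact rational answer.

M_X(t) = ₁F₁(7; 13; t)
M′(t) = 7*₁F₁(8; 14; t)/13
M′′(t) = 4*₁F₁(9; 15; t)/13

E[X^2] = M′′(0) = 4/13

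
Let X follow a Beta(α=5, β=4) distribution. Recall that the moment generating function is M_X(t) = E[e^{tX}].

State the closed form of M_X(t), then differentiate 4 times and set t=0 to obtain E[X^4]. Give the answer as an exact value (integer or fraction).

E[X^4] = d^4M/dt^4 |_{t=0} = 14/99

M_X(t) = ₁F₁(5; 9; t)
dM/dt = 5*₁F₁(6; 10; t)/9
d^2M/dt^2 = ₁F₁(7; 11; t)/3
d^3M/dt^3 = 7*₁F₁(8; 12; t)/33
d^4M/dt^4 = 14*₁F₁(9; 13; t)/99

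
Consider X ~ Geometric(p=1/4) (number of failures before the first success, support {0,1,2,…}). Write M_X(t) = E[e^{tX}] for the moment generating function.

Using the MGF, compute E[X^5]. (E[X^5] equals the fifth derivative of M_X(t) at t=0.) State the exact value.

E[X^5] = d^5M/dt^5 |_{t=0} = 52923

M_X(t) = 1/(4*(1 - 3*e^(t)/4))
dM/dt = 3*e^(t)/(9*e^(2*t) - 24*e^(t) + 16)
d^2M/dt^2 = (-9*e^(2*t) - 12*e^(t))/(27*e^(3*t) - 108*e^(2*t) + 144*e^(t) - 64)
d^3M/dt^3 = (27*e^(3*t) + 144*e^(2*t) + 48*e^(t))/(81*e^(4*t) - 432*e^(3*t) + 864*e^(2*t) - 768*e^(t) + 256)
d^4M/dt^4 = (-81*e^(4*t) - 1188*e^(3*t) - 1584*e^(2*t) - 192*e^(t))/(243*e^(5*t) - 1620*e^(4*t) + 4320*e^(3*t) - 5760*e^(2*t) + 3840*e^(t) - 1024)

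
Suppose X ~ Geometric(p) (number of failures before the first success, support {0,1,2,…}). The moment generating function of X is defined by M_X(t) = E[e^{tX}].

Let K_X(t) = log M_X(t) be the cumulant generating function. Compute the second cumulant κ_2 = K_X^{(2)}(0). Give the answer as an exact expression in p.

M_X(t) = p/(-(1 - p)*e^(t) + 1)
K_X(t) = log M_X(t) = log(p) - log(-(1 - p)*e^(t) + 1)
D^2[K](t) = (-p*e^(t) + e^(t))/(p^2*e^(2*t) - 2*p*e^(2*t) + 2*p*e^(t) + e^(2*t) - 2*e^(t) + 1)

κ_2 = D^2[K](0) = (1 - p)/p^2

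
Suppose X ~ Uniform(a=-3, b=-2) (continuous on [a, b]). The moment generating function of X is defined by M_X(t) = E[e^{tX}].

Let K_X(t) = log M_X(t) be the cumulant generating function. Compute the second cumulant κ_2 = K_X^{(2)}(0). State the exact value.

κ_2 = d^2K/dt^2 |_{t=0} = 1/12

M_X(t) = (e^(-2*t) - e^(-3*t))/t
K_X(t) = log M_X(t) = -log(t) + log(e^(-2*t) - e^(-3*t))
dK/dt = (-2*t*e^(t) + 3*t - e^(t) + 1)/(t*e^(t) - t)
d^2K/dt^2 = (-t^2*e^(t) + e^(2*t) - 2*e^(t) + 1)/(t^2*e^(2*t) - 2*t^2*e^(t) + t^2)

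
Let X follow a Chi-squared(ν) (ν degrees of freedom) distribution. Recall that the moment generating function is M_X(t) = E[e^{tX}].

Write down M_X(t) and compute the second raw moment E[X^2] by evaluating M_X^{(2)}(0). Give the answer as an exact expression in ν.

M_X(t) = (1 - 2*t)^(-ν/2)
M^(2)(t) = (ν^2 + 2*ν)/(4*t^2*(1 - 2*t)^(ν/2) - 4*t*(1 - 2*t)^(ν/2) + (1 - 2*t)^(ν/2))

E[X^2] = M^(2)(0) = ν*(ν + 2)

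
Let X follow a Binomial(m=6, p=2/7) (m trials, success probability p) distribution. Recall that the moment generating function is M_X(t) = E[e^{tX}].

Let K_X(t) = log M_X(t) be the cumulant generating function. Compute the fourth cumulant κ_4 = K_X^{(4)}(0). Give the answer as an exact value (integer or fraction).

M_X(t) = (2*e^(t)/7 + 5/7)^6
K_X(t) = log M_X(t) = 6*log(2*e^(t)/7 + 5/7)
K′(t) = 12*e^(t)/(2*e^(t) + 5)
K′′(t) = 60*e^(t)/(4*e^(2*t) + 20*e^(t) + 25)
K′′′(t) = (-120*e^(2*t) + 300*e^(t))/(8*e^(3*t) + 60*e^(2*t) + 150*e^(t) + 125)
K′′′′(t) = (240*e^(3*t) - 2400*e^(2*t) + 1500*e^(t))/(16*e^(4*t) + 160*e^(3*t) + 600*e^(2*t) + 1000*e^(t) + 625)

κ_4 = K′′′′(0) = -660/2401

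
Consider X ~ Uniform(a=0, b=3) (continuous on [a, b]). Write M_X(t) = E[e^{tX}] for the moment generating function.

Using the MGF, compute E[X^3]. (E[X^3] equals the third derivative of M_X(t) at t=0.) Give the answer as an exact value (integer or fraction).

M_X(t) = (e^(3*t) - 1)/(3*t)
M′(t) = (3*t*e^(3*t) - e^(3*t) + 1)/(3*t^2)
M′′(t) = (9*t^2*e^(3*t) - 6*t*e^(3*t) + 2*e^(3*t) - 2)/(3*t^3)
M′′′(t) = (9*t^3*e^(3*t) - 9*t^2*e^(3*t) + 6*t*e^(3*t) - 2*e^(3*t) + 2)/t^4

E[X^3] = M′′′(0) = 27/4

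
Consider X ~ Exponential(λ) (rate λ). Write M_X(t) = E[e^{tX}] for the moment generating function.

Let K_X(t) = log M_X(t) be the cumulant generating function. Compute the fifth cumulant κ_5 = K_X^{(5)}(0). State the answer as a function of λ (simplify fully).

M_X(t) = λ/(λ - t)
K_X(t) = log M_X(t) = log(λ) - log(λ - t)
D^5[K](t) = -24/(-λ^5 + 5*λ^4*t - 10*λ^3*t^2 + 10*λ^2*t^3 - 5*λ*t^4 + t^5)

κ_5 = D^5[K](0) = 24/λ^5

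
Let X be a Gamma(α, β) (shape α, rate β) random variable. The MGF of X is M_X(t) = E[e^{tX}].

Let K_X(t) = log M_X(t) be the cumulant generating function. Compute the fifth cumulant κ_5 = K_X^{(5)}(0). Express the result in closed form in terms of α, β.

κ_5 = K′′′′′(0) = 24*α/β^5

M_X(t) = (β/(β - t))^α
K_X(t) = log M_X(t) = α*(log(β) - log(β - t))
K′(t) = -α/(-β + t)
K′′(t) = α/(β^2 - 2*β*t + t^2)
K′′′(t) = -2*α/(-β^3 + 3*β^2*t - 3*β*t^2 + t^3)
K′′′′(t) = 6*α/(β^4 - 4*β^3*t + 6*β^2*t^2 - 4*β*t^3 + t^4)
K′′′′′(t) = -24*α/(-β^5 + 5*β^4*t - 10*β^3*t^2 + 10*β^2*t^3 - 5*β*t^4 + t^5)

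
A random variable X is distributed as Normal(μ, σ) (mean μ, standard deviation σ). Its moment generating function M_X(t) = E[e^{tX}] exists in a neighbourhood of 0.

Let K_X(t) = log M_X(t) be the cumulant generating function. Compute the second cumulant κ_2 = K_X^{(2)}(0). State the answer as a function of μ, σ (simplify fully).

M_X(t) = e^(μ*t + σ^2*t^2/2)
K_X(t) = log M_X(t) = μ*t + σ^2*t^2/2
dK/dt = μ + σ^2*t
d^2K/dt^2 = σ^2

κ_2 = d^2K/dt^2 |_{t=0} = σ^2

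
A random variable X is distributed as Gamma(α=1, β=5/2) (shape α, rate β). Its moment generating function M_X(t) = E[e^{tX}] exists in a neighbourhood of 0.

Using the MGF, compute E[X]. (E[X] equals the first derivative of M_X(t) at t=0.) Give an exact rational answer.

E[X] = M^(1)(0) = 2/5

M_X(t) = 5/(2*(5/2 - t))
M^(1)(t) = 10/(4*t^2 - 20*t + 25)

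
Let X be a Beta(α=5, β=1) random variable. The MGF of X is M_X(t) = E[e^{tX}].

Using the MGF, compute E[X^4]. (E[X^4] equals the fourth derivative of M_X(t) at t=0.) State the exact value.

M_X(t) = ₁F₁(5; 6; t)
D^4[M](t) = 5*₁F₁(9; 10; t)/9

E[X^4] = D^4[M](0) = 5/9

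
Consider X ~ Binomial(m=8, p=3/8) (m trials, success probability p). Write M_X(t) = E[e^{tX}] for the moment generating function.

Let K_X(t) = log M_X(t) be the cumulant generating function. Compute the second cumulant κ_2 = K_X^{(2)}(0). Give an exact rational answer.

M_X(t) = (3*e^(t)/8 + 5/8)^8
K_X(t) = log M_X(t) = 8*log(3*e^(t)/8 + 5/8)
D^2[K](t) = 120*e^(t)/(9*e^(2*t) + 30*e^(t) + 25)

κ_2 = D^2[K](0) = 15/8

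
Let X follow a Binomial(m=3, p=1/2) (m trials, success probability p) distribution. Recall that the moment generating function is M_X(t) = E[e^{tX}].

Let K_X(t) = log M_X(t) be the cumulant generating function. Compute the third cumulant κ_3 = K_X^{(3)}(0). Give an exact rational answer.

M_X(t) = (e^(t)/2 + 1/2)^3
K_X(t) = log M_X(t) = 3*log(e^(t)/2 + 1/2)
K^(3)(t) = (-3*e^(2*t) + 3*e^(t))/(e^(3*t) + 3*e^(2*t) + 3*e^(t) + 1)

κ_3 = K^(3)(0) = 0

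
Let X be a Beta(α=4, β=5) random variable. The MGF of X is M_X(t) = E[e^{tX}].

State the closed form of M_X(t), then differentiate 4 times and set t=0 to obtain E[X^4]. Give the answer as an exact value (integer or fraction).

M_X(t) = ₁F₁(4; 9; t)
M^(4)(t) = 7*₁F₁(8; 13; t)/99

E[X^4] = M^(4)(0) = 7/99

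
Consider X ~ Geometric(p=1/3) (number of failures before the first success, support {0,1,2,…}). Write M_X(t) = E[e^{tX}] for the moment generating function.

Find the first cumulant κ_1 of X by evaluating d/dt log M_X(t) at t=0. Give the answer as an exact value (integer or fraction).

κ_1 = K^(1)(0) = 2

M_X(t) = 1/(3*(1 - 2*e^(t)/3))
K_X(t) = log M_X(t) = -log(1 - 2*e^(t)/3) - log(3)
K^(1)(t) = -2*e^(t)/(2*e^(t) - 3)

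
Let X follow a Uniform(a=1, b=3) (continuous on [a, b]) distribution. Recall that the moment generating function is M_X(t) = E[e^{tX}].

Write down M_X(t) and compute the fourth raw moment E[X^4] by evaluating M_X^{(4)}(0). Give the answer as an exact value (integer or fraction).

M_X(t) = (e^(3*t) - e^(t))/(2*t)
M′(t) = (3*t*e^(3*t) - t*e^(t) - e^(3*t) + e^(t))/(2*t^2)
M′′(t) = (9*t^2*e^(3*t) - t^2*e^(t) - 6*t*e^(3*t) + 2*t*e^(t) + 2*e^(3*t) - 2*e^(t))/(2*t^3)
M′′′(t) = (27*t^3*e^(3*t) - t^3*e^(t) - 27*t^2*e^(3*t) + 3*t^2*e^(t) + 18*t*e^(3*t) - 6*t*e^(t) - 6*e^(3*t) + 6*e^(t))/(2*t^4)
M′′′′(t) = (81*t^4*e^(3*t) - t^4*e^(t) - 108*t^3*e^(3*t) + 4*t^3*e^(t) + 108*t^2*e^(3*t) - 12*t^2*e^(t) - 72*t*e^(3*t) + 24*t*e^(t) + 24*e^(3*t) - 24*e^(t))/(2*t^5)

E[X^4] = M′′′′(0) = 121/5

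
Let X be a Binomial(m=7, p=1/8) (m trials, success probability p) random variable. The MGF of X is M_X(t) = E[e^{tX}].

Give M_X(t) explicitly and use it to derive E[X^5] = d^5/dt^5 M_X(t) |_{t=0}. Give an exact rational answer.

E[X^5] = d^5M/dt^5 |_{t=0} = 94619/4096

M_X(t) = (e^(t)/8 + 7/8)^7
dM/dt = 7*e^(7*t)/2097152 + 147*e^(6*t)/1048576 + 5145*e^(5*t)/2097152 + 12005*e^(4*t)/524288 + 252105*e^(3*t)/2097152 + 352947*e^(2*t)/1048576 + 823543*e^(t)/2097152
d^2M/dt^2 = 49*e^(7*t)/2097152 + 441*e^(6*t)/524288 + 25725*e^(5*t)/2097152 + 12005*e^(4*t)/131072 + 756315*e^(3*t)/2097152 + 352947*e^(2*t)/524288 + 823543*e^(t)/2097152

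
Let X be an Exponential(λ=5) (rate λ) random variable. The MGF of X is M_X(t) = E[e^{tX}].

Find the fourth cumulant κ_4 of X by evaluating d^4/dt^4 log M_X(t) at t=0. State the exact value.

M_X(t) = 5/(5 - t)
K_X(t) = log M_X(t) = -log(5 - t) + log(5)
D^4[K](t) = 6/(t^4 - 20*t^3 + 150*t^2 - 500*t + 625)

κ_4 = D^4[K](0) = 6/625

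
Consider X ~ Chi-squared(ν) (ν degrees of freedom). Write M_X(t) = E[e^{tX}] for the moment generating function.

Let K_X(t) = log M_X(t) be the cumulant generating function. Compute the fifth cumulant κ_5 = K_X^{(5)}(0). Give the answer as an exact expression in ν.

M_X(t) = (1 - 2*t)^(-ν/2)
K_X(t) = log M_X(t) = -ν*log(1 - 2*t)/2
K′(t) = -ν/(2*t - 1)
K′′(t) = 2*ν/(4*t^2 - 4*t + 1)
K′′′(t) = -8*ν/(8*t^3 - 12*t^2 + 6*t - 1)
K′′′′(t) = 48*ν/(16*t^4 - 32*t^3 + 24*t^2 - 8*t + 1)
K′′′′′(t) = -384*ν/(32*t^5 - 80*t^4 + 80*t^3 - 40*t^2 + 10*t - 1)

κ_5 = K′′′′′(0) = 384*ν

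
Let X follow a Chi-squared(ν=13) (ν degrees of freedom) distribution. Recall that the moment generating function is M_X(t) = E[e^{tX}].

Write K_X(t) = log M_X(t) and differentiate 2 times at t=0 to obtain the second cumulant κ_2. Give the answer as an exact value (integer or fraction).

M_X(t) = (1 - 2*t)^(-13/2)
K_X(t) = log M_X(t) = -13*log(1 - 2*t)/2
dK/dt = -13/(2*t - 1)
d^2K/dt^2 = 26/(4*t^2 - 4*t + 1)

κ_2 = d^2K/dt^2 |_{t=0} = 26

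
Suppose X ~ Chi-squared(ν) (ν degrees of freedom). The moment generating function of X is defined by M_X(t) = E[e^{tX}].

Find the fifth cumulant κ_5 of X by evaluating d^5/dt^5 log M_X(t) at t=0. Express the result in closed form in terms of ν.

M_X(t) = (1 - 2*t)^(-ν/2)
K_X(t) = log M_X(t) = -ν*log(1 - 2*t)/2
K^(5)(t) = -384*ν/(32*t^5 - 80*t^4 + 80*t^3 - 40*t^2 + 10*t - 1)

κ_5 = K^(5)(0) = 384*ν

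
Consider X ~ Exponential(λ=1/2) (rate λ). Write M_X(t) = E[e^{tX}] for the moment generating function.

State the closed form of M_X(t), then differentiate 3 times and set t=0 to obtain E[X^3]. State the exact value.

E[X^3] = M′′′(0) = 48

M_X(t) = 1/(2*(1/2 - t))
M′(t) = 2/(4*t^2 - 4*t + 1)
M′′(t) = -8/(8*t^3 - 12*t^2 + 6*t - 1)
M′′′(t) = 48/(16*t^4 - 32*t^3 + 24*t^2 - 8*t + 1)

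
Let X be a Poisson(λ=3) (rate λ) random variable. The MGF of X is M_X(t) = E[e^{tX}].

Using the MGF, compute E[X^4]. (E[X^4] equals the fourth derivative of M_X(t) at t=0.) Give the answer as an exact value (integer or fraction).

M_X(t) = e^(3*e^(t) - 3)
M^(4)(t) = (81*e^(4*t)*e^(3*e^(t)) + 162*e^(3*t)*e^(3*e^(t)) + 63*e^(2*t)*e^(3*e^(t)) + 3*e^(t)*e^(3*e^(t)))*e^(-3)

E[X^4] = M^(4)(0) = 309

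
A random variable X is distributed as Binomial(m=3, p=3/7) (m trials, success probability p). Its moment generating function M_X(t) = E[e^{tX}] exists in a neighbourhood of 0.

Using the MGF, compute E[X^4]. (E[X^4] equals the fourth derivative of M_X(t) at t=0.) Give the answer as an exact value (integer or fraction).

M_X(t) = (3*e^(t)/7 + 4/7)^3
dM/dt = 81*e^(3*t)/343 + 216*e^(2*t)/343 + 144*e^(t)/343
d^2M/dt^2 = 243*e^(3*t)/343 + 432*e^(2*t)/343 + 144*e^(t)/343
d^3M/dt^3 = 729*e^(3*t)/343 + 864*e^(2*t)/343 + 144*e^(t)/343
d^4M/dt^4 = 2187*e^(3*t)/343 + 1728*e^(2*t)/343 + 144*e^(t)/343

E[X^4] = d^4M/dt^4 |_{t=0} = 4059/343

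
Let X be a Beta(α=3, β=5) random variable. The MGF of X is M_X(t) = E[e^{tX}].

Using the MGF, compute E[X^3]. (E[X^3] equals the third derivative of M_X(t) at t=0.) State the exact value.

E[X^3] = d^3M/dt^3 |_{t=0} = 1/12

M_X(t) = ₁F₁(3; 8; t)
dM/dt = 3*₁F₁(4; 9; t)/8
d^2M/dt^2 = ₁F₁(5; 10; t)/6
d^3M/dt^3 = ₁F₁(6; 11; t)/12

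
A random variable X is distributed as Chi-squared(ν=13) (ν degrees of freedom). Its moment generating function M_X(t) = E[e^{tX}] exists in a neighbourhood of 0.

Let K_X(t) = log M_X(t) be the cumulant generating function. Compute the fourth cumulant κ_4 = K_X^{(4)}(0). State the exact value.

M_X(t) = (1 - 2*t)^(-13/2)
K_X(t) = log M_X(t) = -13*log(1 - 2*t)/2
dK/dt = -13/(2*t - 1)
d^2K/dt^2 = 26/(4*t^2 - 4*t + 1)
d^3K/dt^3 = -104/(8*t^3 - 12*t^2 + 6*t - 1)
d^4K/dt^4 = 624/(16*t^4 - 32*t^3 + 24*t^2 - 8*t + 1)

κ_4 = d^4K/dt^4 |_{t=0} = 624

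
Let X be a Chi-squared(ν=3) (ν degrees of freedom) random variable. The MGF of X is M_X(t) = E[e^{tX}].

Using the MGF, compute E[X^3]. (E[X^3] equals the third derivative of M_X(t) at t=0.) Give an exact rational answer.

E[X^3] = M′′′(0) = 105

M_X(t) = (1 - 2*t)^(-3/2)
M′(t) = 3/(4*t^2*√(1 - 2*t) - 4*t*√(1 - 2*t) + √(1 - 2*t))
M′′(t) = -15/(8*t^3*√(1 - 2*t) - 12*t^2*√(1 - 2*t) + 6*t*√(1 - 2*t) - √(1 - 2*t))
M′′′(t) = 105/(16*t^4*√(1 - 2*t) - 32*t^3*√(1 - 2*t) + 24*t^2*√(1 - 2*t) - 8*t*√(1 - 2*t) + √(1 - 2*t))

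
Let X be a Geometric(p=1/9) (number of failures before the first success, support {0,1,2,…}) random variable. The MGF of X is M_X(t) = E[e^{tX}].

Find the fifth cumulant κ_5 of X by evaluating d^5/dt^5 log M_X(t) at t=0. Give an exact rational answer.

κ_5 = D^5[K](0) = 1058760

M_X(t) = 1/(9*(1 - 8*e^(t)/9))
K_X(t) = log M_X(t) = -log(1 - 8*e^(t)/9) - 2*log(3)
D^5[K](t) = (-36864*e^(4*t) - 456192*e^(3*t) - 513216*e^(2*t) - 52488*e^(t))/(32768*e^(5*t) - 184320*e^(4*t) + 414720*e^(3*t) - 466560*e^(2*t) + 262440*e^(t) - 59049)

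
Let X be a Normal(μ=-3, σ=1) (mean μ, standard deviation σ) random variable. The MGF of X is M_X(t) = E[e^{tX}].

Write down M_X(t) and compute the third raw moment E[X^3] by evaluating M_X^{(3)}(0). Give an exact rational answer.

E[X^3] = d^3M/dt^3 |_{t=0} = -36

M_X(t) = e^(t^2/2 - 3*t)
dM/dt = t*e^(-3*t)*e^(t^2/2) - 3*e^(-3*t)*e^(t^2/2)
d^2M/dt^2 = (t^2*e^(t^2/2) - 6*t*e^(t^2/2) + 10*e^(t^2/2))*e^(-3*t)
d^3M/dt^3 = (t^3*e^(t^2/2) - 9*t^2*e^(t^2/2) + 30*t*e^(t^2/2) - 36*e^(t^2/2))*e^(-3*t)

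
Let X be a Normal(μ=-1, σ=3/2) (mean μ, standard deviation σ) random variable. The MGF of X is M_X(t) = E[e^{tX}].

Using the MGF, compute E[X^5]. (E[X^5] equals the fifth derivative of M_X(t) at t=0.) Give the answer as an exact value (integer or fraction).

M_X(t) = e^(9*t^2/8 - t)
M′(t) = 9*t*e^(-t)*e^(9*t^2/8)/4 - e^(-t)*e^(9*t^2/8)
M′′(t) = (81*t^2*e^(9*t^2/8) - 72*t*e^(9*t^2/8) + 52*e^(9*t^2/8))*e^(-t)/16
M′′′(t) = (729*t^3*e^(9*t^2/8) - 972*t^2*e^(9*t^2/8) + 1404*t*e^(9*t^2/8) - 496*e^(9*t^2/8))*e^(-t)/64
M′′′′(t) = (6561*t^4*e^(9*t^2/8) - 11664*t^3*e^(9*t^2/8) + 25272*t^2*e^(9*t^2/8) - 17856*t*e^(9*t^2/8) + 7600*e^(9*t^2/8))*e^(-t)/256
M′′′′′(t) = (59049*t^5*e^(9*t^2/8) - 131220*t^4*e^(9*t^2/8) + 379080*t^3*e^(9*t^2/8) - 401760*t^2*e^(9*t^2/8) + 342000*t*e^(9*t^2/8) - 101824*e^(9*t^2/8))*e^(-t)/1024

E[X^5] = M′′′′′(0) = -1591/16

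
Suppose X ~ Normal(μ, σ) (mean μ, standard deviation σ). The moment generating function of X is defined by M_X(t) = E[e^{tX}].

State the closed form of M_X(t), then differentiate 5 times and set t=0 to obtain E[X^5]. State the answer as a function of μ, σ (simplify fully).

M_X(t) = e^(μ*t + σ^2*t^2/2)
dM/dt = μ*e^(μ*t)*e^(σ^2*t^2/2) + σ^2*t*e^(μ*t)*e^(σ^2*t^2/2)
d^2M/dt^2 = μ^2*e^(μ*t)*e^(σ^2*t^2/2) + 2*μ*σ^2*t*e^(μ*t)*e^(σ^2*t^2/2) + σ^4*t^2*e^(μ*t)*e^(σ^2*t^2/2) + σ^2*e^(μ*t)*e^(σ^2*t^2/2)

E[X^5] = d^5M/dt^5 |_{t=0} = μ*(μ^4 + 10*μ^2*σ^2 + 15*σ^4)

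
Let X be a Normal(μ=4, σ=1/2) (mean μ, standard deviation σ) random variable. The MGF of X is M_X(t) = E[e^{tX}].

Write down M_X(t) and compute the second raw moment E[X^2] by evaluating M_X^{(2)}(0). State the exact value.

M_X(t) = e^(t^2/8 + 4*t)
M′(t) = t*e^(4*t)*e^(t^2/8)/4 + 4*e^(4*t)*e^(t^2/8)
M′′(t) = t^2*e^(4*t)*e^(t^2/8)/16 + 2*t*e^(4*t)*e^(t^2/8) + 65*e^(4*t)*e^(t^2/8)/4

E[X^2] = M′′(0) = 65/4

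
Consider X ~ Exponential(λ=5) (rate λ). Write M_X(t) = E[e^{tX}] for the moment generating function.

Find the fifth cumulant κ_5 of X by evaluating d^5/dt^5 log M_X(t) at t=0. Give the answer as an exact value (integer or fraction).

κ_5 = d^5K/dt^5 |_{t=0} = 24/3125

M_X(t) = 5/(5 - t)
K_X(t) = log M_X(t) = -log(5 - t) + log(5)
dK/dt = -1/(t - 5)
d^2K/dt^2 = 1/(t^2 - 10*t + 25)
d^3K/dt^3 = -2/(t^3 - 15*t^2 + 75*t - 125)
d^4K/dt^4 = 6/(t^4 - 20*t^3 + 150*t^2 - 500*t + 625)
d^5K/dt^5 = -24/(t^5 - 25*t^4 + 250*t^3 - 1250*t^2 + 3125*t - 3125)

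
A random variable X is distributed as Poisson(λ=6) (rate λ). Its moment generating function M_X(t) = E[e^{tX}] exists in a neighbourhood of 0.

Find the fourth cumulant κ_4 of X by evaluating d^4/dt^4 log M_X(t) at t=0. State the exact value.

M_X(t) = e^(6*e^(t) - 6)
K_X(t) = log M_X(t) = 6*e^(t) - 6
K′(t) = 6*e^(t)
K′′(t) = 6*e^(t)
K′′′(t) = 6*e^(t)
K′′′′(t) = 6*e^(t)

κ_4 = K′′′′(0) = 6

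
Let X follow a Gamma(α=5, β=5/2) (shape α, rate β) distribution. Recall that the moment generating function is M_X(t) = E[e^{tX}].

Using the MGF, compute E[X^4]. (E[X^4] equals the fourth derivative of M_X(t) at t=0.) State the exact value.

E[X^4] = M′′′′(0) = 5376/125

M_X(t) = 3125/(32*(5/2 - t)^5)
M′(t) = 31250/(64*t^6 - 960*t^5 + 6000*t^4 - 20000*t^3 + 37500*t^2 - 37500*t + 15625)
M′′(t) = -375000/(128*t^7 - 2240*t^6 + 16800*t^5 - 70000*t^4 + 175000*t^3 - 262500*t^2 + 218750*t - 78125)
M′′′(t) = 5250000/(256*t^8 - 5120*t^7 + 44800*t^6 - 224000*t^5 + 700000*t^4 - 1400000*t^3 + 1750000*t^2 - 1250000*t + 390625)
M′′′′(t) = -84000000/(512*t^9 - 11520*t^8 + 115200*t^7 - 672000*t^6 + 2520000*t^5 - 6300000*t^4 + 10500000*t^3 - 11250000*t^2 + 7031250*t - 1953125)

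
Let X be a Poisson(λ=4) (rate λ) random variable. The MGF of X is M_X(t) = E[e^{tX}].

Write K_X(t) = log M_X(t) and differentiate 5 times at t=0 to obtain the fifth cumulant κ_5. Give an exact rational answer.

M_X(t) = e^(4*e^(t) - 4)
K_X(t) = log M_X(t) = 4*e^(t) - 4
D^5[K](t) = 4*e^(t)

κ_5 = D^5[K](0) = 4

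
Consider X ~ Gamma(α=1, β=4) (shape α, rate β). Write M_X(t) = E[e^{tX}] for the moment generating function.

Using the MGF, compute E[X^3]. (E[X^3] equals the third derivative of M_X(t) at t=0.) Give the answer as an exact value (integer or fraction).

E[X^3] = M′′′(0) = 3/32

M_X(t) = 4/(4 - t)
M′(t) = 4/(t^2 - 8*t + 16)
M′′(t) = -8/(t^3 - 12*t^2 + 48*t - 64)
M′′′(t) = 24/(t^4 - 16*t^3 + 96*t^2 - 256*t + 256)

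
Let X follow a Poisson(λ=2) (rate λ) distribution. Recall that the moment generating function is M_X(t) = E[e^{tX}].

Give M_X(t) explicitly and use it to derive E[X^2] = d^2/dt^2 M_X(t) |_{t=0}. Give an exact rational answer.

E[X^2] = D^2[M](0) = 6

M_X(t) = e^(2*e^(t) - 2)
D^2[M](t) = (4*e^(2*t)*e^(2*e^(t)) + 2*e^(t)*e^(2*e^(t)))*e^(-2)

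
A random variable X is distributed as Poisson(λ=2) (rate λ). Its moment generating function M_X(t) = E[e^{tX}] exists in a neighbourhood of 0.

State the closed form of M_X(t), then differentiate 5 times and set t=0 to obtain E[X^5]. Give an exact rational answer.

E[X^5] = M^(5)(0) = 454

M_X(t) = e^(2*e^(t) - 2)
M^(5)(t) = (32*e^(5*t)*e^(2*e^(t)) + 160*e^(4*t)*e^(2*e^(t)) + 200*e^(3*t)*e^(2*e^(t)) + 60*e^(2*t)*e^(2*e^(t)) + 2*e^(t)*e^(2*e^(t)))*e^(-2)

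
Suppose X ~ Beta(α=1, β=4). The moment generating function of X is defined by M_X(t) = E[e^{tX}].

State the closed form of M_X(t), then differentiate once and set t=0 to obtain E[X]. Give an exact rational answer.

E[X] = dM/dt |_{t=0} = 1/5

M_X(t) = ₁F₁(1; 5; t)
dM/dt = ₁F₁(2; 6; t)/5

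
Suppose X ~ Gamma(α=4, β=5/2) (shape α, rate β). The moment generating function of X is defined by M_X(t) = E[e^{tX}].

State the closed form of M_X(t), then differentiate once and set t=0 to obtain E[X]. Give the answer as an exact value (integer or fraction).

E[X] = M′(0) = 8/5

M_X(t) = 625/(16*(5/2 - t)^4)
M′(t) = -5000/(32*t^5 - 400*t^4 + 2000*t^3 - 5000*t^2 + 6250*t - 3125)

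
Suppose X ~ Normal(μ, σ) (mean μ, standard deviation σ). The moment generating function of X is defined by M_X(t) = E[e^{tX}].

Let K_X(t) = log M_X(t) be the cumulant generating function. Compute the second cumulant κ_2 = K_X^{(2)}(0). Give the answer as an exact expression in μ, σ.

M_X(t) = e^(μ*t + σ^2*t^2/2)
K_X(t) = log M_X(t) = μ*t + σ^2*t^2/2
K^(2)(t) = σ^2

κ_2 = K^(2)(0) = σ^2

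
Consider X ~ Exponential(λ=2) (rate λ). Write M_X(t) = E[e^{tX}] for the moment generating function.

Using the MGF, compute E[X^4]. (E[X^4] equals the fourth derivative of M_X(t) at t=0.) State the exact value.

M_X(t) = 2/(2 - t)
M^(4)(t) = -48/(t^5 - 10*t^4 + 40*t^3 - 80*t^2 + 80*t - 32)

E[X^4] = M^(4)(0) = 3/2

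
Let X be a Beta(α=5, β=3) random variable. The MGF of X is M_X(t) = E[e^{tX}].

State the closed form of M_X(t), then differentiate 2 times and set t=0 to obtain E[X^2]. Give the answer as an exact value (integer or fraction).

M_X(t) = ₁F₁(5; 8; t)
M′(t) = 5*₁F₁(6; 9; t)/8
M′′(t) = 5*₁F₁(7; 10; t)/12

E[X^2] = M′′(0) = 5/12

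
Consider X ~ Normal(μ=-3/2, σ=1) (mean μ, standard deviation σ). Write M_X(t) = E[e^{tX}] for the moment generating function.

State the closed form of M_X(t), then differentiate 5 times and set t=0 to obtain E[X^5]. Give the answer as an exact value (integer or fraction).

M_X(t) = e^(t^2/2 - 3*t/2)
M′(t) = t*e^(-3*t/2)*e^(t^2/2) - 3*e^(-3*t/2)*e^(t^2/2)/2
M′′(t) = (4*t^2*e^(t^2/2) - 12*t*e^(t^2/2) + 13*e^(t^2/2))*e^(-3*t/2)/4
M′′′(t) = (8*t^3*e^(t^2/2) - 36*t^2*e^(t^2/2) + 78*t*e^(t^2/2) - 63*e^(t^2/2))*e^(-3*t/2)/8
M′′′′(t) = (16*t^4*e^(t^2/2) - 96*t^3*e^(t^2/2) + 312*t^2*e^(t^2/2) - 504*t*e^(t^2/2) + 345*e^(t^2/2))*e^(-3*t/2)/16
M′′′′′(t) = (32*t^5*e^(t^2/2) - 240*t^4*e^(t^2/2) + 1040*t^3*e^(t^2/2) - 2520*t^2*e^(t^2/2) + 3450*t*e^(t^2/2) - 2043*e^(t^2/2))*e^(-3*t/2)/32

E[X^5] = M′′′′′(0) = -2043/32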